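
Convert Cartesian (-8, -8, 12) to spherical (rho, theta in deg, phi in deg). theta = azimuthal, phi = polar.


rho = sqrt((-8)^2 + (-8)^2 + 12^2) = 16.4924
theta = atan2(-8, -8) = 225 deg
phi = acos(12/16.4924) = 43.3139 deg

rho = 16.4924, theta = 225 deg, phi = 43.3139 deg


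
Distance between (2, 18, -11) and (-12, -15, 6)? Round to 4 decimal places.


d = sqrt((-12-2)^2 + (-15-18)^2 + (6--11)^2) = 39.6737

39.6737


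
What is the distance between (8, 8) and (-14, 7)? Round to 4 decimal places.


d = sqrt((-14-8)^2 + (7-8)^2) = 22.0227

22.0227


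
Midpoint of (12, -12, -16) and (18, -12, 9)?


Midpoint = ((12+18)/2, (-12+-12)/2, (-16+9)/2) = (15, -12, -3.5)

(15, -12, -3.5)


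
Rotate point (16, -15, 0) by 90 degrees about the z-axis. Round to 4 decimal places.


x' = 16*cos(90) - -15*sin(90) = 15
y' = 16*sin(90) + -15*cos(90) = 16
z' = 0

(15, 16, 0)


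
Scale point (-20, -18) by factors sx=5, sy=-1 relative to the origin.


Scaling: (x*sx, y*sy) = (-20*5, -18*-1) = (-100, 18)

(-100, 18)


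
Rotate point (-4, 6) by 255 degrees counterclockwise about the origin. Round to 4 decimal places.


x' = -4*cos(255) - 6*sin(255) = 6.8308
y' = -4*sin(255) + 6*cos(255) = 2.3108

(6.8308, 2.3108)


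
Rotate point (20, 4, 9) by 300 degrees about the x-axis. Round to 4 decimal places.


x' = 20
y' = 4*cos(300) - 9*sin(300) = 9.7942
z' = 4*sin(300) + 9*cos(300) = 1.0359

(20, 9.7942, 1.0359)


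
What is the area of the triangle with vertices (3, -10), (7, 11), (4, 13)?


Area = |x1(y2-y3) + x2(y3-y1) + x3(y1-y2)| / 2
= |3*(11-13) + 7*(13--10) + 4*(-10-11)| / 2
= 35.5

35.5


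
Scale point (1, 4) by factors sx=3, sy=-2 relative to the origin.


Scaling: (x*sx, y*sy) = (1*3, 4*-2) = (3, -8)

(3, -8)


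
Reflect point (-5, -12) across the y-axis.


Reflection across y-axis: (x, y) -> (-x, y)
(-5, -12) -> (5, -12)

(5, -12)


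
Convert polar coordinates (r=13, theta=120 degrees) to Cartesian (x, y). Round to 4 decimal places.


x = 13 * cos(120) = -6.5
y = 13 * sin(120) = 11.2583

(-6.5, 11.2583)


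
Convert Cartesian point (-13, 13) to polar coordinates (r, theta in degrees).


r = sqrt((-13)^2 + 13^2) = 18.3848
theta = atan2(13, -13) = 135 degrees

r = 18.3848, theta = 135 degrees


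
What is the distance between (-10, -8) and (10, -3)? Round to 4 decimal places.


d = sqrt((10--10)^2 + (-3--8)^2) = 20.6155

20.6155


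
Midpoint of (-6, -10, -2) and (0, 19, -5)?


Midpoint = ((-6+0)/2, (-10+19)/2, (-2+-5)/2) = (-3, 4.5, -3.5)

(-3, 4.5, -3.5)


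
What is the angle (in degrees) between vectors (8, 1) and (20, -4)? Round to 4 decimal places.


dot = 8*20 + 1*-4 = 156
|u| = 8.0623, |v| = 20.3961
cos(angle) = 0.9487
angle = 18.4349 degrees

18.4349 degrees


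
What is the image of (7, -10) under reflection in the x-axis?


Reflection across x-axis: (x, y) -> (x, -y)
(7, -10) -> (7, 10)

(7, 10)


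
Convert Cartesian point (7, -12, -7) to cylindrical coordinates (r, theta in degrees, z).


r = sqrt(7^2 + (-12)^2) = 13.8924
theta = atan2(-12, 7) = 300.2564 deg
z = -7

r = 13.8924, theta = 300.2564 deg, z = -7


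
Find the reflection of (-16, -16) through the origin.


Reflection through origin: (x, y) -> (-x, -y)
(-16, -16) -> (16, 16)

(16, 16)


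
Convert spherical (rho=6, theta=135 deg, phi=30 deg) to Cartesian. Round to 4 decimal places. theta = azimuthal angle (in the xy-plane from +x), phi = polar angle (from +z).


x = 6 * sin(30) * cos(135) = -2.1213
y = 6 * sin(30) * sin(135) = 2.1213
z = 6 * cos(30) = 5.1962

(-2.1213, 2.1213, 5.1962)


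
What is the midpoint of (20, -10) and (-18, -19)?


Midpoint = ((20+-18)/2, (-10+-19)/2) = (1, -14.5)

(1, -14.5)


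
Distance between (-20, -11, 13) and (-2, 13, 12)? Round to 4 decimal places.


d = sqrt((-2--20)^2 + (13--11)^2 + (12-13)^2) = 30.0167

30.0167


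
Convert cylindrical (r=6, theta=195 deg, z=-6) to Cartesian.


x = 6 * cos(195) = -5.7956
y = 6 * sin(195) = -1.5529
z = -6

(-5.7956, -1.5529, -6)


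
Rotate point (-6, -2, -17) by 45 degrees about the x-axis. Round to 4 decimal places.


x' = -6
y' = -2*cos(45) - -17*sin(45) = 10.6066
z' = -2*sin(45) + -17*cos(45) = -13.435

(-6, 10.6066, -13.435)


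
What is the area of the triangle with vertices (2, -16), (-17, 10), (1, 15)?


Area = |x1(y2-y3) + x2(y3-y1) + x3(y1-y2)| / 2
= |2*(10-15) + -17*(15--16) + 1*(-16-10)| / 2
= 281.5

281.5


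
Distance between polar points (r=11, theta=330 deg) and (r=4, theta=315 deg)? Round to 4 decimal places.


d = sqrt(r1^2 + r2^2 - 2*r1*r2*cos(t2-t1))
d = sqrt(11^2 + 4^2 - 2*11*4*cos(315-330)) = 7.211

7.211


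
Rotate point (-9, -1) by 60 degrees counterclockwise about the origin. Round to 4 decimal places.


x' = -9*cos(60) - -1*sin(60) = -3.634
y' = -9*sin(60) + -1*cos(60) = -8.2942

(-3.634, -8.2942)


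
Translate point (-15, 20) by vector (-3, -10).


Translation: (x+dx, y+dy) = (-15+-3, 20+-10) = (-18, 10)

(-18, 10)


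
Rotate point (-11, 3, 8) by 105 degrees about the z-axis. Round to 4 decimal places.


x' = -11*cos(105) - 3*sin(105) = -0.0508
y' = -11*sin(105) + 3*cos(105) = -11.4016
z' = 8

(-0.0508, -11.4016, 8)


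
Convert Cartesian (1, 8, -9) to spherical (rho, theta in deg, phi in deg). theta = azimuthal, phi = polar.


rho = sqrt(1^2 + 8^2 + (-9)^2) = 12.083
theta = atan2(8, 1) = 82.875 deg
phi = acos(-9/12.083) = 138.1458 deg

rho = 12.083, theta = 82.875 deg, phi = 138.1458 deg


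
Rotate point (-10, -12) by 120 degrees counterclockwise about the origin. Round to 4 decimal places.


x' = -10*cos(120) - -12*sin(120) = 15.3923
y' = -10*sin(120) + -12*cos(120) = -2.6603

(15.3923, -2.6603)


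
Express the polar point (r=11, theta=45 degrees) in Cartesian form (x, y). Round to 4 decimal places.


x = 11 * cos(45) = 7.7782
y = 11 * sin(45) = 7.7782

(7.7782, 7.7782)


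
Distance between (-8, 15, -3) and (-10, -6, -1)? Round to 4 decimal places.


d = sqrt((-10--8)^2 + (-6-15)^2 + (-1--3)^2) = 21.1896

21.1896


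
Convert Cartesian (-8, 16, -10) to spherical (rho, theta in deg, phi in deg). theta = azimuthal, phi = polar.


rho = sqrt((-8)^2 + 16^2 + (-10)^2) = 20.4939
theta = atan2(16, -8) = 116.5651 deg
phi = acos(-10/20.4939) = 119.2059 deg

rho = 20.4939, theta = 116.5651 deg, phi = 119.2059 deg


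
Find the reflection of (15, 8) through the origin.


Reflection through origin: (x, y) -> (-x, -y)
(15, 8) -> (-15, -8)

(-15, -8)


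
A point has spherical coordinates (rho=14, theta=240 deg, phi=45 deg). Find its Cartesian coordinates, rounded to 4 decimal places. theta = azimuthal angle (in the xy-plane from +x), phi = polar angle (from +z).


x = 14 * sin(45) * cos(240) = -4.9497
y = 14 * sin(45) * sin(240) = -8.5732
z = 14 * cos(45) = 9.8995

(-4.9497, -8.5732, 9.8995)


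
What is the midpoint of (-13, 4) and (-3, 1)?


Midpoint = ((-13+-3)/2, (4+1)/2) = (-8, 2.5)

(-8, 2.5)


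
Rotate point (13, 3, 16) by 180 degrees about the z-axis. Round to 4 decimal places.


x' = 13*cos(180) - 3*sin(180) = -13
y' = 13*sin(180) + 3*cos(180) = -3
z' = 16

(-13, -3, 16)


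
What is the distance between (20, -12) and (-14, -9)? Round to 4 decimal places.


d = sqrt((-14-20)^2 + (-9--12)^2) = 34.1321

34.1321


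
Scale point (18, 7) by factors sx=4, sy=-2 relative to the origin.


Scaling: (x*sx, y*sy) = (18*4, 7*-2) = (72, -14)

(72, -14)


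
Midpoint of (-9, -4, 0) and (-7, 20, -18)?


Midpoint = ((-9+-7)/2, (-4+20)/2, (0+-18)/2) = (-8, 8, -9)

(-8, 8, -9)


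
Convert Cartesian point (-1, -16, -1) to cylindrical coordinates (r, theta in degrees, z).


r = sqrt((-1)^2 + (-16)^2) = 16.0312
theta = atan2(-16, -1) = 266.4237 deg
z = -1

r = 16.0312, theta = 266.4237 deg, z = -1


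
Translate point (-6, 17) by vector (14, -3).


Translation: (x+dx, y+dy) = (-6+14, 17+-3) = (8, 14)

(8, 14)


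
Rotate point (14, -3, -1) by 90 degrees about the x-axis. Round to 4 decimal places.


x' = 14
y' = -3*cos(90) - -1*sin(90) = 1
z' = -3*sin(90) + -1*cos(90) = -3

(14, 1, -3)


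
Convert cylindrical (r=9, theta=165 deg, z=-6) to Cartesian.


x = 9 * cos(165) = -8.6933
y = 9 * sin(165) = 2.3294
z = -6

(-8.6933, 2.3294, -6)


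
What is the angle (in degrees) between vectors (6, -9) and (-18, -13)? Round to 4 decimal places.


dot = 6*-18 + -9*-13 = 9
|u| = 10.8167, |v| = 22.2036
cos(angle) = 0.0375
angle = 87.8524 degrees

87.8524 degrees


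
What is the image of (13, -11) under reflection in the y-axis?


Reflection across y-axis: (x, y) -> (-x, y)
(13, -11) -> (-13, -11)

(-13, -11)


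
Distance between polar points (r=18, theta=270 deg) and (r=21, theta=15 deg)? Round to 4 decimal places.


d = sqrt(r1^2 + r2^2 - 2*r1*r2*cos(t2-t1))
d = sqrt(18^2 + 21^2 - 2*18*21*cos(15-270)) = 30.9946

30.9946


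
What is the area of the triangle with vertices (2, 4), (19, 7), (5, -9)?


Area = |x1(y2-y3) + x2(y3-y1) + x3(y1-y2)| / 2
= |2*(7--9) + 19*(-9-4) + 5*(4-7)| / 2
= 115

115


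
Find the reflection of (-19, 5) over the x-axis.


Reflection across x-axis: (x, y) -> (x, -y)
(-19, 5) -> (-19, -5)

(-19, -5)


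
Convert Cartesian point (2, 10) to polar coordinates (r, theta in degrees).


r = sqrt(2^2 + 10^2) = 10.198
theta = atan2(10, 2) = 78.6901 degrees

r = 10.198, theta = 78.6901 degrees


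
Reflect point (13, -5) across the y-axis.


Reflection across y-axis: (x, y) -> (-x, y)
(13, -5) -> (-13, -5)

(-13, -5)


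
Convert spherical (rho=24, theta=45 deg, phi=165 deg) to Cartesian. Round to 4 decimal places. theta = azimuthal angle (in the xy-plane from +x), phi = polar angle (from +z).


x = 24 * sin(165) * cos(45) = 4.3923
y = 24 * sin(165) * sin(45) = 4.3923
z = 24 * cos(165) = -23.1822

(4.3923, 4.3923, -23.1822)


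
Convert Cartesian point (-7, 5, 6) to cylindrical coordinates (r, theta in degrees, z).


r = sqrt((-7)^2 + 5^2) = 8.6023
theta = atan2(5, -7) = 144.4623 deg
z = 6

r = 8.6023, theta = 144.4623 deg, z = 6


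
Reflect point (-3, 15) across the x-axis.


Reflection across x-axis: (x, y) -> (x, -y)
(-3, 15) -> (-3, -15)

(-3, -15)


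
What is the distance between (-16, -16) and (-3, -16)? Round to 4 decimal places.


d = sqrt((-3--16)^2 + (-16--16)^2) = 13

13


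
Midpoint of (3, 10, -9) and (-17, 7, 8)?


Midpoint = ((3+-17)/2, (10+7)/2, (-9+8)/2) = (-7, 8.5, -0.5)

(-7, 8.5, -0.5)


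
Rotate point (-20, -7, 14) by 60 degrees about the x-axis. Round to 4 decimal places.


x' = -20
y' = -7*cos(60) - 14*sin(60) = -15.6244
z' = -7*sin(60) + 14*cos(60) = 0.9378

(-20, -15.6244, 0.9378)


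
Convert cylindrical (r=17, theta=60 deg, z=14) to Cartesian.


x = 17 * cos(60) = 8.5
y = 17 * sin(60) = 14.7224
z = 14

(8.5, 14.7224, 14)


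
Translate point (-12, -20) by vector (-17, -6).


Translation: (x+dx, y+dy) = (-12+-17, -20+-6) = (-29, -26)

(-29, -26)


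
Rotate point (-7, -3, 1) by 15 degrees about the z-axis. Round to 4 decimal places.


x' = -7*cos(15) - -3*sin(15) = -5.985
y' = -7*sin(15) + -3*cos(15) = -4.7095
z' = 1

(-5.985, -4.7095, 1)


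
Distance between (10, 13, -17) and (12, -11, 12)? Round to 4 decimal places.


d = sqrt((12-10)^2 + (-11-13)^2 + (12--17)^2) = 37.6962

37.6962


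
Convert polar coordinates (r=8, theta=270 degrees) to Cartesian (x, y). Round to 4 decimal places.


x = 8 * cos(270) = 0
y = 8 * sin(270) = -8

(0, -8)


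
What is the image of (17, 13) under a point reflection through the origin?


Reflection through origin: (x, y) -> (-x, -y)
(17, 13) -> (-17, -13)

(-17, -13)


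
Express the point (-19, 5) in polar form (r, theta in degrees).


r = sqrt((-19)^2 + 5^2) = 19.6469
theta = atan2(5, -19) = 165.2564 degrees

r = 19.6469, theta = 165.2564 degrees


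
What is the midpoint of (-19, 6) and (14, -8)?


Midpoint = ((-19+14)/2, (6+-8)/2) = (-2.5, -1)

(-2.5, -1)


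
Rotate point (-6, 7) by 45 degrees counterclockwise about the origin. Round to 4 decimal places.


x' = -6*cos(45) - 7*sin(45) = -9.1924
y' = -6*sin(45) + 7*cos(45) = 0.7071

(-9.1924, 0.7071)


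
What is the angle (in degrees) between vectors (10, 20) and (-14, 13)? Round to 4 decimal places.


dot = 10*-14 + 20*13 = 120
|u| = 22.3607, |v| = 19.105
cos(angle) = 0.2809
angle = 73.6861 degrees

73.6861 degrees


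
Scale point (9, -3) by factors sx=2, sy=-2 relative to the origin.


Scaling: (x*sx, y*sy) = (9*2, -3*-2) = (18, 6)

(18, 6)


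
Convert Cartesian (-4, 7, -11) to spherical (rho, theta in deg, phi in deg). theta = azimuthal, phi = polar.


rho = sqrt((-4)^2 + 7^2 + (-11)^2) = 13.6382
theta = atan2(7, -4) = 119.7449 deg
phi = acos(-11/13.6382) = 143.7611 deg

rho = 13.6382, theta = 119.7449 deg, phi = 143.7611 deg


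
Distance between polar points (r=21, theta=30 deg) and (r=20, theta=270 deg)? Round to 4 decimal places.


d = sqrt(r1^2 + r2^2 - 2*r1*r2*cos(t2-t1))
d = sqrt(21^2 + 20^2 - 2*21*20*cos(270-30)) = 35.5106

35.5106


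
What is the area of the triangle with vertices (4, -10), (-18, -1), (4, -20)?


Area = |x1(y2-y3) + x2(y3-y1) + x3(y1-y2)| / 2
= |4*(-1--20) + -18*(-20--10) + 4*(-10--1)| / 2
= 110

110


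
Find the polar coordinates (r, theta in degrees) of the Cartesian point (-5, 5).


r = sqrt((-5)^2 + 5^2) = 7.0711
theta = atan2(5, -5) = 135 degrees

r = 7.0711, theta = 135 degrees


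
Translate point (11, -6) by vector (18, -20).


Translation: (x+dx, y+dy) = (11+18, -6+-20) = (29, -26)

(29, -26)


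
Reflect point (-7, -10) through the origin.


Reflection through origin: (x, y) -> (-x, -y)
(-7, -10) -> (7, 10)

(7, 10)


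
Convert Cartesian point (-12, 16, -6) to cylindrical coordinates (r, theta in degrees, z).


r = sqrt((-12)^2 + 16^2) = 20
theta = atan2(16, -12) = 126.8699 deg
z = -6

r = 20, theta = 126.8699 deg, z = -6


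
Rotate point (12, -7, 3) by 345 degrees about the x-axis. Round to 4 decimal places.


x' = 12
y' = -7*cos(345) - 3*sin(345) = -5.985
z' = -7*sin(345) + 3*cos(345) = 4.7095

(12, -5.985, 4.7095)


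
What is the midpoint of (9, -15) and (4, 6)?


Midpoint = ((9+4)/2, (-15+6)/2) = (6.5, -4.5)

(6.5, -4.5)


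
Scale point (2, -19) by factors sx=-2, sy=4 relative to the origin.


Scaling: (x*sx, y*sy) = (2*-2, -19*4) = (-4, -76)

(-4, -76)


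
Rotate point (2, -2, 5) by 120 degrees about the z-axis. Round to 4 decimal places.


x' = 2*cos(120) - -2*sin(120) = 0.7321
y' = 2*sin(120) + -2*cos(120) = 2.7321
z' = 5

(0.7321, 2.7321, 5)


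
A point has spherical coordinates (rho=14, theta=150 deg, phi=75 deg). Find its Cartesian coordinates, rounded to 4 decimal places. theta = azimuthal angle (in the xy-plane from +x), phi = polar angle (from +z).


x = 14 * sin(75) * cos(150) = -11.7112
y = 14 * sin(75) * sin(150) = 6.7615
z = 14 * cos(75) = 3.6235

(-11.7112, 6.7615, 3.6235)


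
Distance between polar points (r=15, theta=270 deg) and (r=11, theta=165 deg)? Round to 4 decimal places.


d = sqrt(r1^2 + r2^2 - 2*r1*r2*cos(t2-t1))
d = sqrt(15^2 + 11^2 - 2*15*11*cos(165-270)) = 20.7704

20.7704


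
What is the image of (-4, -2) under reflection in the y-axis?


Reflection across y-axis: (x, y) -> (-x, y)
(-4, -2) -> (4, -2)

(4, -2)


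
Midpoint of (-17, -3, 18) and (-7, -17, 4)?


Midpoint = ((-17+-7)/2, (-3+-17)/2, (18+4)/2) = (-12, -10, 11)

(-12, -10, 11)


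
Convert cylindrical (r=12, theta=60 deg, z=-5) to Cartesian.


x = 12 * cos(60) = 6
y = 12 * sin(60) = 10.3923
z = -5

(6, 10.3923, -5)


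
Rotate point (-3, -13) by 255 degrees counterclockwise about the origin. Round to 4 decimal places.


x' = -3*cos(255) - -13*sin(255) = -11.7806
y' = -3*sin(255) + -13*cos(255) = 6.2624

(-11.7806, 6.2624)


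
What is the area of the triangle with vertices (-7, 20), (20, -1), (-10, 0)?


Area = |x1(y2-y3) + x2(y3-y1) + x3(y1-y2)| / 2
= |-7*(-1-0) + 20*(0-20) + -10*(20--1)| / 2
= 301.5

301.5


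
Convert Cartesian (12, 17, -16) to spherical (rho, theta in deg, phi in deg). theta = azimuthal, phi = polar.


rho = sqrt(12^2 + 17^2 + (-16)^2) = 26.2488
theta = atan2(17, 12) = 54.7824 deg
phi = acos(-16/26.2488) = 127.5571 deg

rho = 26.2488, theta = 54.7824 deg, phi = 127.5571 deg


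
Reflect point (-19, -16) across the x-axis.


Reflection across x-axis: (x, y) -> (x, -y)
(-19, -16) -> (-19, 16)

(-19, 16)


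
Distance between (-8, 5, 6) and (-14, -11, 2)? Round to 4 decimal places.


d = sqrt((-14--8)^2 + (-11-5)^2 + (2-6)^2) = 17.5499

17.5499


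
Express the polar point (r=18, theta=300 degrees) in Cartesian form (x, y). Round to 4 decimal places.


x = 18 * cos(300) = 9
y = 18 * sin(300) = -15.5885

(9, -15.5885)


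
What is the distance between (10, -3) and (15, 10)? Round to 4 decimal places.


d = sqrt((15-10)^2 + (10--3)^2) = 13.9284

13.9284


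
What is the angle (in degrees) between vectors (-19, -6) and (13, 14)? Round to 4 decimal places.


dot = -19*13 + -6*14 = -331
|u| = 19.9249, |v| = 19.105
cos(angle) = -0.8695
angle = 150.4045 degrees

150.4045 degrees


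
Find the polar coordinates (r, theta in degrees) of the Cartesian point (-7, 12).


r = sqrt((-7)^2 + 12^2) = 13.8924
theta = atan2(12, -7) = 120.2564 degrees

r = 13.8924, theta = 120.2564 degrees


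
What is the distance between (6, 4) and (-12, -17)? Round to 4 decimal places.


d = sqrt((-12-6)^2 + (-17-4)^2) = 27.6586

27.6586


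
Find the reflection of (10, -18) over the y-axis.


Reflection across y-axis: (x, y) -> (-x, y)
(10, -18) -> (-10, -18)

(-10, -18)


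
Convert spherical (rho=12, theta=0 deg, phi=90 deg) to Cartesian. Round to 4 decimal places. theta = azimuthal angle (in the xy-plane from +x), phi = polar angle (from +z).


x = 12 * sin(90) * cos(0) = 12
y = 12 * sin(90) * sin(0) = 0
z = 12 * cos(90) = 0

(12, 0, 0)


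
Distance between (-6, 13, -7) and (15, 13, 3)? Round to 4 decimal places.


d = sqrt((15--6)^2 + (13-13)^2 + (3--7)^2) = 23.2594

23.2594


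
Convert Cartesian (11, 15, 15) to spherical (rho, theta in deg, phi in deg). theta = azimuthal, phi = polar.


rho = sqrt(11^2 + 15^2 + 15^2) = 23.8956
theta = atan2(15, 11) = 53.7462 deg
phi = acos(15/23.8956) = 51.1171 deg

rho = 23.8956, theta = 53.7462 deg, phi = 51.1171 deg


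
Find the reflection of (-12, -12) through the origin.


Reflection through origin: (x, y) -> (-x, -y)
(-12, -12) -> (12, 12)

(12, 12)


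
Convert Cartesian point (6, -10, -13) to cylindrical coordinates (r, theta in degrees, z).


r = sqrt(6^2 + (-10)^2) = 11.6619
theta = atan2(-10, 6) = 300.9638 deg
z = -13

r = 11.6619, theta = 300.9638 deg, z = -13


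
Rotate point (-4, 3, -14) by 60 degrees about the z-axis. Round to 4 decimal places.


x' = -4*cos(60) - 3*sin(60) = -4.5981
y' = -4*sin(60) + 3*cos(60) = -1.9641
z' = -14

(-4.5981, -1.9641, -14)


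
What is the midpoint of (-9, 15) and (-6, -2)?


Midpoint = ((-9+-6)/2, (15+-2)/2) = (-7.5, 6.5)

(-7.5, 6.5)


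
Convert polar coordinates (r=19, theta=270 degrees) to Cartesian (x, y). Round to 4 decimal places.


x = 19 * cos(270) = 0
y = 19 * sin(270) = -19

(0, -19)


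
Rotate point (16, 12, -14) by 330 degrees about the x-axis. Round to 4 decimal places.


x' = 16
y' = 12*cos(330) - -14*sin(330) = 3.3923
z' = 12*sin(330) + -14*cos(330) = -18.1244

(16, 3.3923, -18.1244)


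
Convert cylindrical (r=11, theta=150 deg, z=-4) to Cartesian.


x = 11 * cos(150) = -9.5263
y = 11 * sin(150) = 5.5
z = -4

(-9.5263, 5.5, -4)


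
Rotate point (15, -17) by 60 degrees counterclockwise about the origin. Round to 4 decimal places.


x' = 15*cos(60) - -17*sin(60) = 22.2224
y' = 15*sin(60) + -17*cos(60) = 4.4904

(22.2224, 4.4904)


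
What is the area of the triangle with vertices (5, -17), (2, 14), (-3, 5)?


Area = |x1(y2-y3) + x2(y3-y1) + x3(y1-y2)| / 2
= |5*(14-5) + 2*(5--17) + -3*(-17-14)| / 2
= 91

91


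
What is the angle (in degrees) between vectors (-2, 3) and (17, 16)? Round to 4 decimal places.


dot = -2*17 + 3*16 = 14
|u| = 3.6056, |v| = 23.3452
cos(angle) = 0.1663
angle = 80.4258 degrees

80.4258 degrees


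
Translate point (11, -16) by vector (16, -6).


Translation: (x+dx, y+dy) = (11+16, -16+-6) = (27, -22)

(27, -22)


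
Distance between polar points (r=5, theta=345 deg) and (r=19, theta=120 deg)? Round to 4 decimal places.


d = sqrt(r1^2 + r2^2 - 2*r1*r2*cos(t2-t1))
d = sqrt(5^2 + 19^2 - 2*5*19*cos(120-345)) = 22.8112

22.8112


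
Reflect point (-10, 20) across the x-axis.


Reflection across x-axis: (x, y) -> (x, -y)
(-10, 20) -> (-10, -20)

(-10, -20)


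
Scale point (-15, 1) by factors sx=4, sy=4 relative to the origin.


Scaling: (x*sx, y*sy) = (-15*4, 1*4) = (-60, 4)

(-60, 4)


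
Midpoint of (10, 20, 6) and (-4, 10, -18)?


Midpoint = ((10+-4)/2, (20+10)/2, (6+-18)/2) = (3, 15, -6)

(3, 15, -6)


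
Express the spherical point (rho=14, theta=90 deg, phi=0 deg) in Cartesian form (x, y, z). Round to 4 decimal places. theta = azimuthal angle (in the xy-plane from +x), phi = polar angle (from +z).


x = 14 * sin(0) * cos(90) = 0
y = 14 * sin(0) * sin(90) = 0
z = 14 * cos(0) = 14

(0, 0, 14)


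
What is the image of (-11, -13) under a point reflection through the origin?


Reflection through origin: (x, y) -> (-x, -y)
(-11, -13) -> (11, 13)

(11, 13)


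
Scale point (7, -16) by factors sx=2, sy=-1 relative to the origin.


Scaling: (x*sx, y*sy) = (7*2, -16*-1) = (14, 16)

(14, 16)


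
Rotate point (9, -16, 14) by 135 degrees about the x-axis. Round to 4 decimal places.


x' = 9
y' = -16*cos(135) - 14*sin(135) = 1.4142
z' = -16*sin(135) + 14*cos(135) = -21.2132

(9, 1.4142, -21.2132)


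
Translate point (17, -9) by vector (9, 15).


Translation: (x+dx, y+dy) = (17+9, -9+15) = (26, 6)

(26, 6)


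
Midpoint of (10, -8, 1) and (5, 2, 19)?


Midpoint = ((10+5)/2, (-8+2)/2, (1+19)/2) = (7.5, -3, 10)

(7.5, -3, 10)


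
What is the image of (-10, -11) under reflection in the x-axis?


Reflection across x-axis: (x, y) -> (x, -y)
(-10, -11) -> (-10, 11)

(-10, 11)


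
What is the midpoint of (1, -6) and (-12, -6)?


Midpoint = ((1+-12)/2, (-6+-6)/2) = (-5.5, -6)

(-5.5, -6)


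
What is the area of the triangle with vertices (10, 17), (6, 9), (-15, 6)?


Area = |x1(y2-y3) + x2(y3-y1) + x3(y1-y2)| / 2
= |10*(9-6) + 6*(6-17) + -15*(17-9)| / 2
= 78

78


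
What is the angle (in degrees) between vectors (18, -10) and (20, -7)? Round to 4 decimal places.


dot = 18*20 + -10*-7 = 430
|u| = 20.5913, |v| = 21.1896
cos(angle) = 0.9855
angle = 9.7646 degrees

9.7646 degrees


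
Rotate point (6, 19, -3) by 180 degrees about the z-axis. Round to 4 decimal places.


x' = 6*cos(180) - 19*sin(180) = -6
y' = 6*sin(180) + 19*cos(180) = -19
z' = -3

(-6, -19, -3)


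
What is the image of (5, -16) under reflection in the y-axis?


Reflection across y-axis: (x, y) -> (-x, y)
(5, -16) -> (-5, -16)

(-5, -16)


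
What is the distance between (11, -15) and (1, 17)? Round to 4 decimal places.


d = sqrt((1-11)^2 + (17--15)^2) = 33.5261

33.5261


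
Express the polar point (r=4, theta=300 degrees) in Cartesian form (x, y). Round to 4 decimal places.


x = 4 * cos(300) = 2
y = 4 * sin(300) = -3.4641

(2, -3.4641)


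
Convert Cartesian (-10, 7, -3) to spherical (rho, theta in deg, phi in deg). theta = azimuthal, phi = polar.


rho = sqrt((-10)^2 + 7^2 + (-3)^2) = 12.5698
theta = atan2(7, -10) = 145.008 deg
phi = acos(-3/12.5698) = 103.8079 deg

rho = 12.5698, theta = 145.008 deg, phi = 103.8079 deg


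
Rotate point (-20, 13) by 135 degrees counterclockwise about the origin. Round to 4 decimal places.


x' = -20*cos(135) - 13*sin(135) = 4.9497
y' = -20*sin(135) + 13*cos(135) = -23.3345

(4.9497, -23.3345)


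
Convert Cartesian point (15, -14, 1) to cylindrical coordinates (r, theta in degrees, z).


r = sqrt(15^2 + (-14)^2) = 20.5183
theta = atan2(-14, 15) = 316.9749 deg
z = 1

r = 20.5183, theta = 316.9749 deg, z = 1


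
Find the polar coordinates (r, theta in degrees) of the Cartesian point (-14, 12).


r = sqrt((-14)^2 + 12^2) = 18.4391
theta = atan2(12, -14) = 139.3987 degrees

r = 18.4391, theta = 139.3987 degrees


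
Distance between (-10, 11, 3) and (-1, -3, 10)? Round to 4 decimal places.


d = sqrt((-1--10)^2 + (-3-11)^2 + (10-3)^2) = 18.0555

18.0555


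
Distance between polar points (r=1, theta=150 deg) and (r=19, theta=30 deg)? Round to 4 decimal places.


d = sqrt(r1^2 + r2^2 - 2*r1*r2*cos(t2-t1))
d = sqrt(1^2 + 19^2 - 2*1*19*cos(30-150)) = 19.5192

19.5192


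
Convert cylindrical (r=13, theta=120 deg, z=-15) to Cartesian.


x = 13 * cos(120) = -6.5
y = 13 * sin(120) = 11.2583
z = -15

(-6.5, 11.2583, -15)


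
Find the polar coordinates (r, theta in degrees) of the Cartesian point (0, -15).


r = sqrt(0^2 + (-15)^2) = 15
theta = atan2(-15, 0) = 270 degrees

r = 15, theta = 270 degrees


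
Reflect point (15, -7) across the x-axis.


Reflection across x-axis: (x, y) -> (x, -y)
(15, -7) -> (15, 7)

(15, 7)


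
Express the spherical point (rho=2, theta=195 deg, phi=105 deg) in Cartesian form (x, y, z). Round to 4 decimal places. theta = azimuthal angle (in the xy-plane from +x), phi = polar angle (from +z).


x = 2 * sin(105) * cos(195) = -1.866
y = 2 * sin(105) * sin(195) = -0.5
z = 2 * cos(105) = -0.5176

(-1.866, -0.5, -0.5176)


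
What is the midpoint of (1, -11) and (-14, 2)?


Midpoint = ((1+-14)/2, (-11+2)/2) = (-6.5, -4.5)

(-6.5, -4.5)


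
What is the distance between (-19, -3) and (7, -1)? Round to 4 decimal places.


d = sqrt((7--19)^2 + (-1--3)^2) = 26.0768

26.0768


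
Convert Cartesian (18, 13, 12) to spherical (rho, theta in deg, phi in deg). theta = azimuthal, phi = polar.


rho = sqrt(18^2 + 13^2 + 12^2) = 25.2389
theta = atan2(13, 18) = 35.8377 deg
phi = acos(12/25.2389) = 61.6109 deg

rho = 25.2389, theta = 35.8377 deg, phi = 61.6109 deg


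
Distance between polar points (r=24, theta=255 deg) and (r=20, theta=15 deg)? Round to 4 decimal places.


d = sqrt(r1^2 + r2^2 - 2*r1*r2*cos(t2-t1))
d = sqrt(24^2 + 20^2 - 2*24*20*cos(15-255)) = 38.1576

38.1576


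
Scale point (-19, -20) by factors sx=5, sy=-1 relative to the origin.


Scaling: (x*sx, y*sy) = (-19*5, -20*-1) = (-95, 20)

(-95, 20)


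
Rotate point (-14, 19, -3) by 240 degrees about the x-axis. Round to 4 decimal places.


x' = -14
y' = 19*cos(240) - -3*sin(240) = -12.0981
z' = 19*sin(240) + -3*cos(240) = -14.9545

(-14, -12.0981, -14.9545)


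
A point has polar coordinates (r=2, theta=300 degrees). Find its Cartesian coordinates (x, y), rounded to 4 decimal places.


x = 2 * cos(300) = 1
y = 2 * sin(300) = -1.7321

(1, -1.7321)


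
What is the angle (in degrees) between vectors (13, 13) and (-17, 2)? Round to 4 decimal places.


dot = 13*-17 + 13*2 = -195
|u| = 18.3848, |v| = 17.1172
cos(angle) = -0.6196
angle = 128.2902 degrees

128.2902 degrees


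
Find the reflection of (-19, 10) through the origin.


Reflection through origin: (x, y) -> (-x, -y)
(-19, 10) -> (19, -10)

(19, -10)


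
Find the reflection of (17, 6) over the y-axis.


Reflection across y-axis: (x, y) -> (-x, y)
(17, 6) -> (-17, 6)

(-17, 6)


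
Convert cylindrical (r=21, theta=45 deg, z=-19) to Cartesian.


x = 21 * cos(45) = 14.8492
y = 21 * sin(45) = 14.8492
z = -19

(14.8492, 14.8492, -19)


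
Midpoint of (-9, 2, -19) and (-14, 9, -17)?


Midpoint = ((-9+-14)/2, (2+9)/2, (-19+-17)/2) = (-11.5, 5.5, -18)

(-11.5, 5.5, -18)


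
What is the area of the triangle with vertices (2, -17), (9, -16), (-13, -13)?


Area = |x1(y2-y3) + x2(y3-y1) + x3(y1-y2)| / 2
= |2*(-16--13) + 9*(-13--17) + -13*(-17--16)| / 2
= 21.5

21.5


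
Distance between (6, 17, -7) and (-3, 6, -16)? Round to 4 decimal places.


d = sqrt((-3-6)^2 + (6-17)^2 + (-16--7)^2) = 16.8226

16.8226


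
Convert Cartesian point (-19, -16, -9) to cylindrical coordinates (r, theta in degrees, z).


r = sqrt((-19)^2 + (-16)^2) = 24.8395
theta = atan2(-16, -19) = 220.1009 deg
z = -9

r = 24.8395, theta = 220.1009 deg, z = -9


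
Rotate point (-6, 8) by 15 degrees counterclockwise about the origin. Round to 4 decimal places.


x' = -6*cos(15) - 8*sin(15) = -7.8661
y' = -6*sin(15) + 8*cos(15) = 6.1745

(-7.8661, 6.1745)


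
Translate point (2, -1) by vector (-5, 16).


Translation: (x+dx, y+dy) = (2+-5, -1+16) = (-3, 15)

(-3, 15)


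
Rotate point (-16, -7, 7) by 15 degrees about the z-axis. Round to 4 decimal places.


x' = -16*cos(15) - -7*sin(15) = -13.6431
y' = -16*sin(15) + -7*cos(15) = -10.9026
z' = 7

(-13.6431, -10.9026, 7)


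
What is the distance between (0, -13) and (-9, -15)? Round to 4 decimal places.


d = sqrt((-9-0)^2 + (-15--13)^2) = 9.2195

9.2195


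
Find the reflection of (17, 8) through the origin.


Reflection through origin: (x, y) -> (-x, -y)
(17, 8) -> (-17, -8)

(-17, -8)


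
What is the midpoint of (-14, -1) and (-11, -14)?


Midpoint = ((-14+-11)/2, (-1+-14)/2) = (-12.5, -7.5)

(-12.5, -7.5)


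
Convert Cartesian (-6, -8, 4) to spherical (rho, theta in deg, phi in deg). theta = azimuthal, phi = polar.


rho = sqrt((-6)^2 + (-8)^2 + 4^2) = 10.7703
theta = atan2(-8, -6) = 233.1301 deg
phi = acos(4/10.7703) = 68.1986 deg

rho = 10.7703, theta = 233.1301 deg, phi = 68.1986 deg


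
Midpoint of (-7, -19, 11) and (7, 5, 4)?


Midpoint = ((-7+7)/2, (-19+5)/2, (11+4)/2) = (0, -7, 7.5)

(0, -7, 7.5)


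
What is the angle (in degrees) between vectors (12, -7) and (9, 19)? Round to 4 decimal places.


dot = 12*9 + -7*19 = -25
|u| = 13.8924, |v| = 21.0238
cos(angle) = -0.0856
angle = 94.9103 degrees

94.9103 degrees


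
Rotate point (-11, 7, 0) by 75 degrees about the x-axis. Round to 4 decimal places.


x' = -11
y' = 7*cos(75) - 0*sin(75) = 1.8117
z' = 7*sin(75) + 0*cos(75) = 6.7615

(-11, 1.8117, 6.7615)


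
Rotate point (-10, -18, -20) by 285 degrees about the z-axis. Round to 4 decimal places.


x' = -10*cos(285) - -18*sin(285) = -19.9749
y' = -10*sin(285) + -18*cos(285) = 5.0005
z' = -20

(-19.9749, 5.0005, -20)


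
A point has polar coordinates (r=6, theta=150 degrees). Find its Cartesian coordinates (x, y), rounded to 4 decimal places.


x = 6 * cos(150) = -5.1962
y = 6 * sin(150) = 3

(-5.1962, 3)


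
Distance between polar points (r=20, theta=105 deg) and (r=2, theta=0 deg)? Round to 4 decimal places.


d = sqrt(r1^2 + r2^2 - 2*r1*r2*cos(t2-t1))
d = sqrt(20^2 + 2^2 - 2*20*2*cos(0-105)) = 20.6084

20.6084


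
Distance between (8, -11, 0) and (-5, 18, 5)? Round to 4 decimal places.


d = sqrt((-5-8)^2 + (18--11)^2 + (5-0)^2) = 32.1714

32.1714


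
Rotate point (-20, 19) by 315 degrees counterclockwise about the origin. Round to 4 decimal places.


x' = -20*cos(315) - 19*sin(315) = -0.7071
y' = -20*sin(315) + 19*cos(315) = 27.5772

(-0.7071, 27.5772)


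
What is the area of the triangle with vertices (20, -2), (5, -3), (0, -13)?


Area = |x1(y2-y3) + x2(y3-y1) + x3(y1-y2)| / 2
= |20*(-3--13) + 5*(-13--2) + 0*(-2--3)| / 2
= 72.5

72.5


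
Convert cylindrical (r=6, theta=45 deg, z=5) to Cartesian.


x = 6 * cos(45) = 4.2426
y = 6 * sin(45) = 4.2426
z = 5

(4.2426, 4.2426, 5)


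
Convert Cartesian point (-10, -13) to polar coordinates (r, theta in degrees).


r = sqrt((-10)^2 + (-13)^2) = 16.4012
theta = atan2(-13, -10) = 232.4314 degrees

r = 16.4012, theta = 232.4314 degrees


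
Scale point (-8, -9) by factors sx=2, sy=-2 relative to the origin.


Scaling: (x*sx, y*sy) = (-8*2, -9*-2) = (-16, 18)

(-16, 18)


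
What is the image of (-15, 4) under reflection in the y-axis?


Reflection across y-axis: (x, y) -> (-x, y)
(-15, 4) -> (15, 4)

(15, 4)


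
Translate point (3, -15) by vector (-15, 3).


Translation: (x+dx, y+dy) = (3+-15, -15+3) = (-12, -12)

(-12, -12)


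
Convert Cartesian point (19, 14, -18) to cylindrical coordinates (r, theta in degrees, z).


r = sqrt(19^2 + 14^2) = 23.6008
theta = atan2(14, 19) = 36.3844 deg
z = -18

r = 23.6008, theta = 36.3844 deg, z = -18


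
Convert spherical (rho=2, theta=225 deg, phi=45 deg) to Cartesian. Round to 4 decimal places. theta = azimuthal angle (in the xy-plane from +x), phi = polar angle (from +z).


x = 2 * sin(45) * cos(225) = -1
y = 2 * sin(45) * sin(225) = -1
z = 2 * cos(45) = 1.4142

(-1, -1, 1.4142)


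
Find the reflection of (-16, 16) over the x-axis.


Reflection across x-axis: (x, y) -> (x, -y)
(-16, 16) -> (-16, -16)

(-16, -16)


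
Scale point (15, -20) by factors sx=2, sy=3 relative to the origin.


Scaling: (x*sx, y*sy) = (15*2, -20*3) = (30, -60)

(30, -60)


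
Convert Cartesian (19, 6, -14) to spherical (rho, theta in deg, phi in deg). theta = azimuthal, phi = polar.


rho = sqrt(19^2 + 6^2 + (-14)^2) = 24.3516
theta = atan2(6, 19) = 17.5256 deg
phi = acos(-14/24.3516) = 125.0934 deg

rho = 24.3516, theta = 17.5256 deg, phi = 125.0934 deg


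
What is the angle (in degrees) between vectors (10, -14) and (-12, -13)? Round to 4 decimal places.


dot = 10*-12 + -14*-13 = 62
|u| = 17.2047, |v| = 17.6918
cos(angle) = 0.2037
angle = 78.2471 degrees

78.2471 degrees


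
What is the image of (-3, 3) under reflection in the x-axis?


Reflection across x-axis: (x, y) -> (x, -y)
(-3, 3) -> (-3, -3)

(-3, -3)


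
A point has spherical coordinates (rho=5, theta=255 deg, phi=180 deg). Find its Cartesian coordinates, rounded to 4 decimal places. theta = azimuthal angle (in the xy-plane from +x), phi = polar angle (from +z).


x = 5 * sin(180) * cos(255) = 0
y = 5 * sin(180) * sin(255) = 0
z = 5 * cos(180) = -5

(0, 0, -5)


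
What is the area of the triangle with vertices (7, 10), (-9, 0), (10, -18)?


Area = |x1(y2-y3) + x2(y3-y1) + x3(y1-y2)| / 2
= |7*(0--18) + -9*(-18-10) + 10*(10-0)| / 2
= 239

239


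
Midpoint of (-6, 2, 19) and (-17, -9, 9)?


Midpoint = ((-6+-17)/2, (2+-9)/2, (19+9)/2) = (-11.5, -3.5, 14)

(-11.5, -3.5, 14)


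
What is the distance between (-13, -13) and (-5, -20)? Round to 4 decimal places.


d = sqrt((-5--13)^2 + (-20--13)^2) = 10.6301

10.6301


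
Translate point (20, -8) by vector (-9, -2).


Translation: (x+dx, y+dy) = (20+-9, -8+-2) = (11, -10)

(11, -10)


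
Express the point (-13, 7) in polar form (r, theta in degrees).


r = sqrt((-13)^2 + 7^2) = 14.7648
theta = atan2(7, -13) = 151.6992 degrees

r = 14.7648, theta = 151.6992 degrees


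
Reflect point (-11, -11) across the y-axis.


Reflection across y-axis: (x, y) -> (-x, y)
(-11, -11) -> (11, -11)

(11, -11)


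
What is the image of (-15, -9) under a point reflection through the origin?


Reflection through origin: (x, y) -> (-x, -y)
(-15, -9) -> (15, 9)

(15, 9)


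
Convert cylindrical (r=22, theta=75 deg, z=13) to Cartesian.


x = 22 * cos(75) = 5.694
y = 22 * sin(75) = 21.2504
z = 13

(5.694, 21.2504, 13)


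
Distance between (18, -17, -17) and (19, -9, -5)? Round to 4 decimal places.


d = sqrt((19-18)^2 + (-9--17)^2 + (-5--17)^2) = 14.4568

14.4568


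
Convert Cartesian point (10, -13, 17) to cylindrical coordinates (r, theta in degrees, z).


r = sqrt(10^2 + (-13)^2) = 16.4012
theta = atan2(-13, 10) = 307.5686 deg
z = 17

r = 16.4012, theta = 307.5686 deg, z = 17


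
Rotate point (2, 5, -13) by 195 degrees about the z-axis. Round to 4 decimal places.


x' = 2*cos(195) - 5*sin(195) = -0.6378
y' = 2*sin(195) + 5*cos(195) = -5.3473
z' = -13

(-0.6378, -5.3473, -13)


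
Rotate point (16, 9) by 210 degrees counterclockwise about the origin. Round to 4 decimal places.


x' = 16*cos(210) - 9*sin(210) = -9.3564
y' = 16*sin(210) + 9*cos(210) = -15.7942

(-9.3564, -15.7942)


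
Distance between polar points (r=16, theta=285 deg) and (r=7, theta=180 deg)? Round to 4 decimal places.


d = sqrt(r1^2 + r2^2 - 2*r1*r2*cos(t2-t1))
d = sqrt(16^2 + 7^2 - 2*16*7*cos(180-285)) = 19.0519

19.0519


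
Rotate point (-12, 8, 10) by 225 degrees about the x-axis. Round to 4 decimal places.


x' = -12
y' = 8*cos(225) - 10*sin(225) = 1.4142
z' = 8*sin(225) + 10*cos(225) = -12.7279

(-12, 1.4142, -12.7279)


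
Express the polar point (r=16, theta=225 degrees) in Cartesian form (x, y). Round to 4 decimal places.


x = 16 * cos(225) = -11.3137
y = 16 * sin(225) = -11.3137

(-11.3137, -11.3137)


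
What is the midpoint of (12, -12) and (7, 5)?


Midpoint = ((12+7)/2, (-12+5)/2) = (9.5, -3.5)

(9.5, -3.5)


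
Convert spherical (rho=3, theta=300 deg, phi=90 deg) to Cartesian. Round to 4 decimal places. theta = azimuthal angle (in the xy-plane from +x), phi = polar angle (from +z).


x = 3 * sin(90) * cos(300) = 1.5
y = 3 * sin(90) * sin(300) = -2.5981
z = 3 * cos(90) = 0

(1.5, -2.5981, 0)


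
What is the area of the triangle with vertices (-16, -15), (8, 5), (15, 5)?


Area = |x1(y2-y3) + x2(y3-y1) + x3(y1-y2)| / 2
= |-16*(5-5) + 8*(5--15) + 15*(-15-5)| / 2
= 70

70


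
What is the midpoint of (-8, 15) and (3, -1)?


Midpoint = ((-8+3)/2, (15+-1)/2) = (-2.5, 7)

(-2.5, 7)


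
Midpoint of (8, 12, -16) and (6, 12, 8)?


Midpoint = ((8+6)/2, (12+12)/2, (-16+8)/2) = (7, 12, -4)

(7, 12, -4)


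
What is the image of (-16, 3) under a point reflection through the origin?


Reflection through origin: (x, y) -> (-x, -y)
(-16, 3) -> (16, -3)

(16, -3)


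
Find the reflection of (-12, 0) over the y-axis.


Reflection across y-axis: (x, y) -> (-x, y)
(-12, 0) -> (12, 0)

(12, 0)


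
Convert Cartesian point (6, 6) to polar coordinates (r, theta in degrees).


r = sqrt(6^2 + 6^2) = 8.4853
theta = atan2(6, 6) = 45 degrees

r = 8.4853, theta = 45 degrees


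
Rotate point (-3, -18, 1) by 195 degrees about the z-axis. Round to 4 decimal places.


x' = -3*cos(195) - -18*sin(195) = -1.761
y' = -3*sin(195) + -18*cos(195) = 18.1631
z' = 1

(-1.761, 18.1631, 1)


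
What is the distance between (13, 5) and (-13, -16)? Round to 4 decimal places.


d = sqrt((-13-13)^2 + (-16-5)^2) = 33.4215

33.4215


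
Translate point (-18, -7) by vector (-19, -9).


Translation: (x+dx, y+dy) = (-18+-19, -7+-9) = (-37, -16)

(-37, -16)


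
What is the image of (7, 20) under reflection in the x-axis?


Reflection across x-axis: (x, y) -> (x, -y)
(7, 20) -> (7, -20)

(7, -20)


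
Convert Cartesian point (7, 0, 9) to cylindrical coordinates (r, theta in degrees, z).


r = sqrt(7^2 + 0^2) = 7
theta = atan2(0, 7) = 0 deg
z = 9

r = 7, theta = 0 deg, z = 9


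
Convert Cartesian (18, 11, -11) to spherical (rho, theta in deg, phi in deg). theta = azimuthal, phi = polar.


rho = sqrt(18^2 + 11^2 + (-11)^2) = 23.7908
theta = atan2(11, 18) = 31.4296 deg
phi = acos(-11/23.7908) = 117.5398 deg

rho = 23.7908, theta = 31.4296 deg, phi = 117.5398 deg


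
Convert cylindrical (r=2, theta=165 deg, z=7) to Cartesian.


x = 2 * cos(165) = -1.9319
y = 2 * sin(165) = 0.5176
z = 7

(-1.9319, 0.5176, 7)


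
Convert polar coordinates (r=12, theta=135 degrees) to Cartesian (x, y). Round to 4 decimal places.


x = 12 * cos(135) = -8.4853
y = 12 * sin(135) = 8.4853

(-8.4853, 8.4853)


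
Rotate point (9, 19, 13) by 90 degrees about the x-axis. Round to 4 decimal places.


x' = 9
y' = 19*cos(90) - 13*sin(90) = -13
z' = 19*sin(90) + 13*cos(90) = 19

(9, -13, 19)
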